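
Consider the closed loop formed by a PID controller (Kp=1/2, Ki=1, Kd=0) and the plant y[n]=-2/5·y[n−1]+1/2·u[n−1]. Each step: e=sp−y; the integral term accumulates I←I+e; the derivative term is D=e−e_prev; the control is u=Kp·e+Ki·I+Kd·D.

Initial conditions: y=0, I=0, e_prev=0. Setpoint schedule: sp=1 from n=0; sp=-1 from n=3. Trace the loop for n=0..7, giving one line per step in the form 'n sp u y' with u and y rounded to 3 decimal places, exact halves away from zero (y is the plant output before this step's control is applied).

(exact arithmetic carried between steps; '≈' marks a value shown rounded to 6 d.p. or computed from one; I and e_prev carry over from the previous line; the table rounds u and y to 3 d.p., halves away from zero)
n=0: y=0, sp=1, e=sp−y=1; I=1, D=e−e_prev=1; u=1/2·1+1·1+0·1=1.5; next y=-2/5·0+1/2·1.5=0.75
n=1: y=0.75, sp=1, e=sp−y=0.25; I=1.25, D=e−e_prev=-0.75; u=1/2·0.25+1·1.25+0·(-0.75)=1.375; next y=-2/5·0.75+1/2·1.375=0.3875
n=2: y=0.3875, sp=1, e=sp−y=0.6125; I=1.8625, D=e−e_prev=0.3625; u=1/2·0.6125+1·1.8625+0·0.3625=2.16875; next y=-2/5·0.3875+1/2·2.16875=0.929375
n=3: y=0.929375, sp=-1, e=sp−y=-1.929375; I=-0.066875, D=e−e_prev=-2.541875; u=1/2·(-1.929375)+1·(-0.066875)+0·(-2.541875)≈-1.031563; next y=-2/5·0.929375+1/2·(-1.031563)≈-0.887531
n=4: y≈-0.887531, sp=-1, e=sp−y≈-0.112469; I≈-0.179344, D=e−e_prev≈1.816906; u=1/2·(-0.112469)+1·(-0.179344)+0·1.816906≈-0.235578; next y=-2/5·(-0.887531)+1/2·(-0.235578)≈0.237223
n=5: y≈0.237223, sp=-1, e=sp−y≈-1.237223; I≈-1.416567, D=e−e_prev≈-1.124755; u=1/2·(-1.237223)+1·(-1.416567)+0·(-1.124755)≈-2.035179; next y=-2/5·0.237223+1/2·(-2.035179)≈-1.112479
n=6: y≈-1.112479, sp=-1, e=sp−y≈0.112479; I≈-1.304088, D=e−e_prev≈1.349702; u=1/2·0.112479+1·(-1.304088)+0·1.349702≈-1.247849; next y=-2/5·(-1.112479)+1/2·(-1.247849)≈-0.178933
n=7: y≈-0.178933, sp=-1, e=sp−y≈-0.821067; I≈-2.125155, D=e−e_prev≈-0.933546; u=1/2·(-0.821067)+1·(-2.125155)+0·(-0.933546)≈-2.535689; next y=-2/5·(-0.178933)+1/2·(-2.535689)≈-1.196271

0 1 1.500 0.000
1 1 1.375 0.750
2 1 2.169 0.388
3 -1 -1.032 0.929
4 -1 -0.236 -0.888
5 -1 -2.035 0.237
6 -1 -1.248 -1.112
7 -1 -2.536 -0.179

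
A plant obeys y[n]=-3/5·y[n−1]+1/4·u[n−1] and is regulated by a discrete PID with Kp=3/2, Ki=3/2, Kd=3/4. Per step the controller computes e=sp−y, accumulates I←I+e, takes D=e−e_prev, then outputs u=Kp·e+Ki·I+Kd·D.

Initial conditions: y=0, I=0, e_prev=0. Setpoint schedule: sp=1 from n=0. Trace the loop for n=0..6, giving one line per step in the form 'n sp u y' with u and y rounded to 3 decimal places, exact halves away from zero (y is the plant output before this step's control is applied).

(exact arithmetic carried between steps; '≈' marks a value shown rounded to 6 d.p. or computed from one; I and e_prev carry over from the previous line; the table rounds u and y to 3 d.p., halves away from zero)
n=0: y=0, sp=1, e=sp−y=1; I=1, D=e−e_prev=1; u=3/2·1+3/2·1+3/4·1=3.75; next y=-3/5·0+1/4·3.75=0.9375
n=1: y=0.9375, sp=1, e=sp−y=0.0625; I=1.0625, D=e−e_prev=-0.9375; u=3/2·0.0625+3/2·1.0625+3/4·(-0.9375)=0.984375; next y=-3/5·0.9375+1/4·0.984375≈-0.316406
n=2: y≈-0.316406, sp=1, e=sp−y≈1.316406; I≈2.378906, D=e−e_prev≈1.253906; u=3/2·1.316406+3/2·2.378906+3/4·1.253906≈6.483398; next y=-3/5·(-0.316406)+1/4·6.483398≈1.810693
n=3: y≈1.810693, sp=1, e=sp−y≈-0.810693; I≈1.568213, D=e−e_prev≈-2.127100; u=3/2·(-0.810693)+3/2·1.568213+3/4·(-2.127100)≈-0.459045; next y=-3/5·1.810693+1/4·(-0.459045)≈-1.201177
n=4: y≈-1.201177, sp=1, e=sp−y≈2.201177; I≈3.769390, D=e−e_prev≈3.011871; u=3/2·2.201177+3/2·3.769390+3/4·3.011871≈11.214754; next y=-3/5·(-1.201177)+1/4·11.214754≈3.524395
n=5: y≈3.524395, sp=1, e=sp−y≈-2.524395; I≈1.244995, D=e−e_prev≈-4.725572; u=3/2·(-2.524395)+3/2·1.244995+3/4·(-4.725572)≈-5.463279; next y=-3/5·3.524395+1/4·(-5.463279)≈-3.480457
n=6: y≈-3.480457, sp=1, e=sp−y≈4.480457; I≈5.725452, D=e−e_prev≈7.004852; u=3/2·4.480457+3/2·5.725452+3/4·7.004852≈20.562502; next y=-3/5·(-3.480457)+1/4·20.562502≈7.228900

0 1 3.750 0.000
1 1 0.984 0.938
2 1 6.483 -0.316
3 1 -0.459 1.811
4 1 11.215 -1.201
5 1 -5.463 3.524
6 1 20.563 -3.480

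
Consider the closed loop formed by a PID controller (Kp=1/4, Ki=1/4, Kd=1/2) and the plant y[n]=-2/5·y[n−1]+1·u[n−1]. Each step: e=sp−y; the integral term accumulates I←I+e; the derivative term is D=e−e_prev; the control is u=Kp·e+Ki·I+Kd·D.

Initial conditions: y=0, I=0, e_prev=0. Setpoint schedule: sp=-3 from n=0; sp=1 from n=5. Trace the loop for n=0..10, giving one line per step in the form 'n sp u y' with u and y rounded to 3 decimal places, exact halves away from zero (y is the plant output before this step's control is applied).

(exact arithmetic carried between steps; '≈' marks a value shown rounded to 6 d.p. or computed from one; I and e_prev carry over from the previous line; the table rounds u and y to 3 d.p., halves away from zero)
n=0: y=0, sp=-3, e=sp−y=-3; I=-3, D=e−e_prev=-3; u=1/4·(-3)+1/4·(-3)+1/2·(-3)=-3; next y=-2/5·0+1·(-3)=-3
n=1: y=-3, sp=-3, e=sp−y=0; I=-3, D=e−e_prev=3; u=1/4·0+1/4·(-3)+1/2·3=0.75; next y=-2/5·(-3)+1·0.75=1.95
n=2: y=1.95, sp=-3, e=sp−y=-4.95; I=-7.95, D=e−e_prev=-4.95; u=1/4·(-4.95)+1/4·(-7.95)+1/2·(-4.95)=-5.7; next y=-2/5·1.95+1·(-5.7)=-6.48
n=3: y=-6.48, sp=-3, e=sp−y=3.48; I=-4.47, D=e−e_prev=8.43; u=1/4·3.48+1/4·(-4.47)+1/2·8.43=3.9675; next y=-2/5·(-6.48)+1·3.9675=6.5595
n=4: y=6.5595, sp=-3, e=sp−y=-9.5595; I=-14.0295, D=e−e_prev=-13.0395; u=1/4·(-9.5595)+1/4·(-14.0295)+1/2·(-13.0395)=-12.417; next y=-2/5·6.5595+1·(-12.417)=-15.0408
n=5: y=-15.0408, sp=1, e=sp−y=16.0408; I=2.0113, D=e−e_prev=25.6003; u=1/4·16.0408+1/4·2.0113+1/2·25.6003=17.313175; next y=-2/5·(-15.0408)+1·17.313175=23.329495
n=6: y=23.329495, sp=1, e=sp−y=-22.329495; I=-20.318195, D=e−e_prev=-38.370295; u=1/4·(-22.329495)+1/4·(-20.318195)+1/2·(-38.370295)=-29.84707; next y=-2/5·23.329495+1·(-29.84707)=-39.178868
n=7: y=-39.178868, sp=1, e=sp−y=40.178868; I=19.860673, D=e−e_prev=62.508363; u=1/4·40.178868+1/4·19.860673+1/2·62.508363≈46.264067; next y=-2/5·(-39.178868)+1·46.264067≈61.935614
n=8: y≈61.935614, sp=1, e=sp−y≈-60.935614; I≈-41.074941, D=e−e_prev≈-101.114482; u=1/4·(-60.935614)+1/4·(-41.074941)+1/2·(-101.114482)≈-76.059880; next y=-2/5·61.935614+1·(-76.059880)≈-100.834125
n=9: y≈-100.834125, sp=1, e=sp−y≈101.834125; I≈60.759184, D=e−e_prev≈162.769739; u=1/4·101.834125+1/4·60.759184+1/2·162.769739≈122.033197; next y=-2/5·(-100.834125)+1·122.033197≈162.366847
n=10: y≈162.366847, sp=1, e=sp−y≈-161.366847; I≈-100.607663, D=e−e_prev≈-263.200972; u=1/4·(-161.366847)+1/4·(-100.607663)+1/2·(-263.200972)≈-197.094114; next y=-2/5·162.366847+1·(-197.094114)≈-262.040853

0 -3 -3.000 0.000
1 -3 0.750 -3.000
2 -3 -5.700 1.950
3 -3 3.968 -6.480
4 -3 -12.417 6.560
5 1 17.313 -15.041
6 1 -29.847 23.329
7 1 46.264 -39.179
8 1 -76.060 61.936
9 1 122.033 -100.834
10 1 -197.094 162.367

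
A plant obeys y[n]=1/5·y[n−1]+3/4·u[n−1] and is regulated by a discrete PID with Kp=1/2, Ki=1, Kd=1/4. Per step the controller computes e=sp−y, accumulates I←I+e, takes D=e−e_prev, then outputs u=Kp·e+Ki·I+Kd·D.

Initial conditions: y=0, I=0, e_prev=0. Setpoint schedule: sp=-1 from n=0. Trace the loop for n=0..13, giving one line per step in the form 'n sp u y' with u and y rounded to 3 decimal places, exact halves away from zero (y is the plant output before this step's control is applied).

(exact arithmetic carried between steps; '≈' marks a value shown rounded to 6 d.p. or computed from one; I and e_prev carry over from the previous line; the table rounds u and y to 3 d.p., halves away from zero)
n=0: y=0, sp=-1, e=sp−y=-1; I=-1, D=e−e_prev=-1; u=1/2·(-1)+1·(-1)+1/4·(-1)=-1.75; next y=1/5·0+3/4·(-1.75)=-1.3125
n=1: y=-1.3125, sp=-1, e=sp−y=0.3125; I=-0.6875, D=e−e_prev=1.3125; u=1/2·0.3125+1·(-0.6875)+1/4·1.3125=-0.203125; next y=1/5·(-1.3125)+3/4·(-0.203125)≈-0.414844
n=2: y≈-0.414844, sp=-1, e=sp−y≈-0.585156; I≈-1.272656, D=e−e_prev≈-0.897656; u=1/2·(-0.585156)+1·(-1.272656)+1/4·(-0.897656)≈-1.789648; next y=1/5·(-0.414844)+3/4·(-1.789648)≈-1.425205
n=3: y≈-1.425205, sp=-1, e=sp−y≈0.425205; I≈-0.847451, D=e−e_prev≈1.010361; u=1/2·0.425205+1·(-0.847451)+1/4·1.010361≈-0.382258; next y=1/5·(-1.425205)+3/4·(-0.382258)≈-0.571735
n=4: y≈-0.571735, sp=-1, e=sp−y≈-0.428265; I≈-1.275716, D=e−e_prev≈-0.853470; u=1/2·(-0.428265)+1·(-1.275716)+1/4·(-0.853470)≈-1.703217; next y=1/5·(-0.571735)+3/4·(-1.703217)≈-1.391759
n=5: y≈-1.391759, sp=-1, e=sp−y≈0.391759; I≈-0.883957, D=e−e_prev≈0.820025; u=1/2·0.391759+1·(-0.883957)+1/4·0.820025≈-0.483071; next y=1/5·(-1.391759)+3/4·(-0.483071)≈-0.640655
n=6: y≈-0.640655, sp=-1, e=sp−y≈-0.359345; I≈-1.243302, D=e−e_prev≈-0.751104; u=1/2·(-0.359345)+1·(-1.243302)+1/4·(-0.751104)≈-1.610750; next y=1/5·(-0.640655)+3/4·(-1.610750)≈-1.336194
n=7: y≈-1.336194, sp=-1, e=sp−y≈0.336194; I≈-0.907108, D=e−e_prev≈0.695538; u=1/2·0.336194+1·(-0.907108)+1/4·0.695538≈-0.565127; next y=1/5·(-1.336194)+3/4·(-0.565127)≈-0.691084
n=8: y≈-0.691084, sp=-1, e=sp−y≈-0.308916; I≈-1.216024, D=e−e_prev≈-0.645110; u=1/2·(-0.308916)+1·(-1.216024)+1/4·(-0.645110)≈-1.531760; next y=1/5·(-0.691084)+3/4·(-1.531760)≈-1.287037
n=9: y≈-1.287037, sp=-1, e=sp−y≈0.287037; I≈-0.928988, D=e−e_prev≈0.595953; u=1/2·0.287037+1·(-0.928988)+1/4·0.595953≈-0.636481; next y=1/5·(-1.287037)+3/4·(-0.636481)≈-0.734768
n=10: y≈-0.734768, sp=-1, e=sp−y≈-0.265232; I≈-1.194220, D=e−e_prev≈-0.552269; u=1/2·(-0.265232)+1·(-1.194220)+1/4·(-0.552269)≈-1.464903; next y=1/5·(-0.734768)+3/4·(-1.464903)≈-1.245631
n=11: y≈-1.245631, sp=-1, e=sp−y≈0.245631; I≈-0.948589, D=e−e_prev≈0.510863; u=1/2·0.245631+1·(-0.948589)+1/4·0.510863≈-0.698058; next y=1/5·(-1.245631)+3/4·(-0.698058)≈-0.772670
n=12: y≈-0.772670, sp=-1, e=sp−y≈-0.227330; I≈-1.175919, D=e−e_prev≈-0.472961; u=1/2·(-0.227330)+1·(-1.175919)+1/4·(-0.472961)≈-1.407825; next y=1/5·(-0.772670)+3/4·(-1.407825)≈-1.210403
n=13: y≈-1.210403, sp=-1, e=sp−y≈0.210403; I≈-0.965517, D=e−e_prev≈0.437733; u=1/2·0.210403+1·(-0.965517)+1/4·0.437733≈-0.750882; next y=1/5·(-1.210403)+3/4·(-0.750882)≈-0.805242

0 -1 -1.750 0.000
1 -1 -0.203 -1.313
2 -1 -1.790 -0.415
3 -1 -0.382 -1.425
4 -1 -1.703 -0.572
5 -1 -0.483 -1.392
6 -1 -1.611 -0.641
7 -1 -0.565 -1.336
8 -1 -1.532 -0.691
9 -1 -0.636 -1.287
10 -1 -1.465 -0.735
11 -1 -0.698 -1.246
12 -1 -1.408 -0.773
13 -1 -0.751 -1.210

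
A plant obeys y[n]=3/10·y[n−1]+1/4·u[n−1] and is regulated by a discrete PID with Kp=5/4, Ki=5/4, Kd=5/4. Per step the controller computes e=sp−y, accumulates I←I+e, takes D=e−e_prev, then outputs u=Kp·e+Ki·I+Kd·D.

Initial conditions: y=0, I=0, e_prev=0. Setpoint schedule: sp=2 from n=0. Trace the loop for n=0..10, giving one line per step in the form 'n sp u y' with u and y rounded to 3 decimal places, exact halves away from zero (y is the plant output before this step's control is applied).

(exact arithmetic carried between steps; '≈' marks a value shown rounded to 6 d.p. or computed from one; I and e_prev carry over from the previous line; the table rounds u and y to 3 d.p., halves away from zero)
n=0: y=0, sp=2, e=sp−y=2; I=2, D=e−e_prev=2; u=5/4·2+5/4·2+5/4·2=7.5; next y=3/10·0+1/4·7.5=1.875
n=1: y=1.875, sp=2, e=sp−y=0.125; I=2.125, D=e−e_prev=-1.875; u=5/4·0.125+5/4·2.125+5/4·(-1.875)=0.46875; next y=3/10·1.875+1/4·0.46875≈0.679688
n=2: y≈0.679688, sp=2, e=sp−y≈1.320313; I≈3.445313, D=e−e_prev≈1.195313; u=5/4·1.320313+5/4·3.445313+5/4·1.195313≈7.451172; next y=3/10·0.679688+1/4·7.451172≈2.066699
n=3: y≈2.066699, sp=2, e=sp−y≈-0.066699; I≈3.378613, D=e−e_prev≈-1.387012; u=5/4·(-0.066699)+5/4·3.378613+5/4·(-1.387012)≈2.406128; next y=3/10·2.066699+1/4·2.406128≈1.221542
n=4: y≈1.221542, sp=2, e=sp−y≈0.778458; I≈4.157072, D=e−e_prev≈0.845157; u=5/4·0.778458+5/4·4.157072+5/4·0.845157≈7.225859; next y=3/10·1.221542+1/4·7.225859≈2.172927
n=5: y≈2.172927, sp=2, e=sp−y≈-0.172927; I≈3.984144, D=e−e_prev≈-0.951386; u=5/4·(-0.172927)+5/4·3.984144+5/4·(-0.951386)≈3.574789; next y=3/10·2.172927+1/4·3.574789≈1.545576
n=6: y≈1.545576, sp=2, e=sp−y≈0.454424; I≈4.438569, D=e−e_prev≈0.627352; u=5/4·0.454424+5/4·4.438569+5/4·0.627352≈6.900431; next y=3/10·1.545576+1/4·6.900431≈2.188780
n=7: y≈2.188780, sp=2, e=sp−y≈-0.188780; I≈4.249788, D=e−e_prev≈-0.643205; u=5/4·(-0.188780)+5/4·4.249788+5/4·(-0.643205)≈4.272254; next y=3/10·2.188780+1/4·4.272254≈1.724698
n=8: y≈1.724698, sp=2, e=sp−y≈0.275302; I≈4.525091, D=e−e_prev≈0.464083; u=5/4·0.275302+5/4·4.525091+5/4·0.464083≈6.580595; next y=3/10·1.724698+1/4·6.580595≈2.162558
n=9: y≈2.162558, sp=2, e=sp−y≈-0.162558; I≈4.362533, D=e−e_prev≈-0.437861; u=5/4·(-0.162558)+5/4·4.362533+5/4·(-0.437861)≈4.702643; next y=3/10·2.162558+1/4·4.702643≈1.824428
n=10: y≈1.824428, sp=2, e=sp−y≈0.175572; I≈4.538105, D=e−e_prev≈0.338130; u=5/4·0.175572+5/4·4.538105+5/4·0.338130≈6.314758; next y=3/10·1.824428+1/4·6.314758≈2.126018

0 2 7.500 0.000
1 2 0.469 1.875
2 2 7.451 0.680
3 2 2.406 2.067
4 2 7.226 1.222
5 2 3.575 2.173
6 2 6.900 1.546
7 2 4.272 2.189
8 2 6.581 1.725
9 2 4.703 2.163
10 2 6.315 1.824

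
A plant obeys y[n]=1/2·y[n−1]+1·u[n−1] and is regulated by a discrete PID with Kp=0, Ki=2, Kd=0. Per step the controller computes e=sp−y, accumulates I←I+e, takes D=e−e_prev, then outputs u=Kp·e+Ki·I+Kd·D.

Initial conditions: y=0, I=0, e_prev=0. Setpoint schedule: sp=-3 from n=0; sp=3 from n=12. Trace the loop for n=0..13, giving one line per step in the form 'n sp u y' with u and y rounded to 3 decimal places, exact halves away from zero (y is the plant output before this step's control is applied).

0 -3 -6.000 0.000
1 -3 0.000 -6.000
2 -3 0.000 -3.000
3 -3 -3.000 -1.500
4 -3 -1.500 -3.750
5 -3 -0.750 -3.375
6 -3 -1.875 -2.438
7 -3 -1.688 -3.094
8 -3 -1.219 -3.234
9 -3 -1.547 -2.836
10 -3 -1.617 -2.965
11 -3 -1.418 -3.100
12 3 10.518 -2.968
13 3 -1.550 9.034

(exact arithmetic carried between steps; '≈' marks a value shown rounded to 6 d.p. or computed from one; I and e_prev carry over from the previous line; the table rounds u and y to 3 d.p., halves away from zero)
n=0: y=0, sp=-3, e=sp−y=-3; I=-3, D=e−e_prev=-3; u=0·(-3)+2·(-3)+0·(-3)=-6; next y=1/2·0+1·(-6)=-6
n=1: y=-6, sp=-3, e=sp−y=3; I=0, D=e−e_prev=6; u=0·3+2·0+0·6=0; next y=1/2·(-6)+1·0=-3
n=2: y=-3, sp=-3, e=sp−y=0; I=0, D=e−e_prev=-3; u=0·0+2·0+0·(-3)=0; next y=1/2·(-3)+1·0=-1.5
n=3: y=-1.5, sp=-3, e=sp−y=-1.5; I=-1.5, D=e−e_prev=-1.5; u=0·(-1.5)+2·(-1.5)+0·(-1.5)=-3; next y=1/2·(-1.5)+1·(-3)=-3.75
n=4: y=-3.75, sp=-3, e=sp−y=0.75; I=-0.75, D=e−e_prev=2.25; u=0·0.75+2·(-0.75)+0·2.25=-1.5; next y=1/2·(-3.75)+1·(-1.5)=-3.375
n=5: y=-3.375, sp=-3, e=sp−y=0.375; I=-0.375, D=e−e_prev=-0.375; u=0·0.375+2·(-0.375)+0·(-0.375)=-0.75; next y=1/2·(-3.375)+1·(-0.75)=-2.4375
n=6: y=-2.4375, sp=-3, e=sp−y=-0.5625; I=-0.9375, D=e−e_prev=-0.9375; u=0·(-0.5625)+2·(-0.9375)+0·(-0.9375)=-1.875; next y=1/2·(-2.4375)+1·(-1.875)=-3.09375
n=7: y=-3.09375, sp=-3, e=sp−y=0.09375; I=-0.84375, D=e−e_prev=0.65625; u=0·0.09375+2·(-0.84375)+0·0.65625=-1.6875; next y=1/2·(-3.09375)+1·(-1.6875)=-3.234375
n=8: y=-3.234375, sp=-3, e=sp−y=0.234375; I=-0.609375, D=e−e_prev=0.140625; u=0·0.234375+2·(-0.609375)+0·0.140625=-1.21875; next y=1/2·(-3.234375)+1·(-1.21875)≈-2.835938
n=9: y≈-2.835938, sp=-3, e=sp−y≈-0.164063; I≈-0.773438, D=e−e_prev≈-0.398438; u=0·(-0.164063)+2·(-0.773438)+0·(-0.398438)≈-1.546875; next y=1/2·(-2.835938)+1·(-1.546875)≈-2.964844
n=10: y≈-2.964844, sp=-3, e=sp−y≈-0.035156; I≈-0.808594, D=e−e_prev≈0.128906; u=0·(-0.035156)+2·(-0.808594)+0·0.128906≈-1.617188; next y=1/2·(-2.964844)+1·(-1.617188)≈-3.099609
n=11: y≈-3.099609, sp=-3, e=sp−y≈0.099609; I≈-0.708984, D=e−e_prev≈0.134766; u=0·0.099609+2·(-0.708984)+0·0.134766≈-1.417969; next y=1/2·(-3.099609)+1·(-1.417969)≈-2.967773
n=12: y≈-2.967773, sp=3, e=sp−y≈5.967773; I≈5.258789, D=e−e_prev≈5.868164; u=0·5.967773+2·5.258789+0·5.868164≈10.517578; next y=1/2·(-2.967773)+1·10.517578≈9.033691
n=13: y≈9.033691, sp=3, e=sp−y≈-6.033691; I≈-0.774902, D=e−e_prev≈-12.001465; u=0·(-6.033691)+2·(-0.774902)+0·(-12.001465)≈-1.549805; next y=1/2·9.033691+1·(-1.549805)≈2.967041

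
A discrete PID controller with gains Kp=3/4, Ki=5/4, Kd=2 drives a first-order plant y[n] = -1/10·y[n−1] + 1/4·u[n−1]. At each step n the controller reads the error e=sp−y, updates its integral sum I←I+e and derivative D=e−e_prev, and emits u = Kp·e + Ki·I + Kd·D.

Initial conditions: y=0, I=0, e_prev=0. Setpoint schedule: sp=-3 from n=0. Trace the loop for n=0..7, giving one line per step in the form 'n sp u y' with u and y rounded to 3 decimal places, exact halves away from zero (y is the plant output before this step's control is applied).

(exact arithmetic carried between steps; '≈' marks a value shown rounded to 6 d.p. or computed from one; I and e_prev carry over from the previous line; the table rounds u and y to 3 d.p., halves away from zero)
n=0: y=0, sp=-3, e=sp−y=-3; I=-3, D=e−e_prev=-3; u=3/4·(-3)+5/4·(-3)+2·(-3)=-12; next y=-1/10·0+1/4·(-12)=-3
n=1: y=-3, sp=-3, e=sp−y=0; I=-3, D=e−e_prev=3; u=3/4·0+5/4·(-3)+2·3=2.25; next y=-1/10·(-3)+1/4·2.25=0.8625
n=2: y=0.8625, sp=-3, e=sp−y=-3.8625; I=-6.8625, D=e−e_prev=-3.8625; u=3/4·(-3.8625)+5/4·(-6.8625)+2·(-3.8625)=-19.2; next y=-1/10·0.8625+1/4·(-19.2)=-4.88625
n=3: y=-4.88625, sp=-3, e=sp−y=1.88625; I=-4.97625, D=e−e_prev=5.74875; u=3/4·1.88625+5/4·(-4.97625)+2·5.74875=6.691875; next y=-1/10·(-4.88625)+1/4·6.691875≈2.161594
n=4: y≈2.161594, sp=-3, e=sp−y≈-5.161594; I≈-10.137844, D=e−e_prev≈-7.047844; u=3/4·(-5.161594)+5/4·(-10.137844)+2·(-7.047844)≈-30.639188; next y=-1/10·2.161594+1/4·(-30.639188)≈-7.875956
n=5: y≈-7.875956, sp=-3, e=sp−y≈4.875956; I≈-5.261888, D=e−e_prev≈10.03755; u=3/4·4.875956+5/4·(-5.261888)+2·10.03755≈17.154708; next y=-1/10·(-7.875956)+1/4·17.154708≈5.076273
n=6: y≈5.076273, sp=-3, e=sp−y≈-8.076273; I≈-13.338160, D=e−e_prev≈-12.952229; u=3/4·(-8.076273)+5/4·(-13.338160)+2·(-12.952229)≈-48.634362; next y=-1/10·5.076273+1/4·(-48.634362)≈-12.666218
n=7: y≈-12.666218, sp=-3, e=sp−y≈9.666218; I≈-3.671942, D=e−e_prev≈17.742490; u=3/4·9.666218+5/4·(-3.671942)+2·17.742490≈38.144716; next y=-1/10·(-12.666218)+1/4·38.144716≈10.802801

0 -3 -12.000 0.000
1 -3 2.250 -3.000
2 -3 -19.200 0.863
3 -3 6.692 -4.886
4 -3 -30.639 2.162
5 -3 17.155 -7.876
6 -3 -48.634 5.076
7 -3 38.145 -12.666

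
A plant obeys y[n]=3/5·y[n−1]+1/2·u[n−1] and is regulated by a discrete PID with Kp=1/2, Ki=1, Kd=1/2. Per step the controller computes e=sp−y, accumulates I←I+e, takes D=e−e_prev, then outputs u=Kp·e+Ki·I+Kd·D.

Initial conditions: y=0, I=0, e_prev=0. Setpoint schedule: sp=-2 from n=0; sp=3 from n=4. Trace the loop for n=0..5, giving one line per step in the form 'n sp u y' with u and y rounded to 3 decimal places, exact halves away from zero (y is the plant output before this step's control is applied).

(exact arithmetic carried between steps; '≈' marks a value shown rounded to 6 d.p. or computed from one; I and e_prev carry over from the previous line; the table rounds u and y to 3 d.p., halves away from zero)
n=0: y=0, sp=-2, e=sp−y=-2; I=-2, D=e−e_prev=-2; u=1/2·(-2)+1·(-2)+1/2·(-2)=-4; next y=3/5·0+1/2·(-4)=-2
n=1: y=-2, sp=-2, e=sp−y=0; I=-2, D=e−e_prev=2; u=1/2·0+1·(-2)+1/2·2=-1; next y=3/5·(-2)+1/2·(-1)=-1.7
n=2: y=-1.7, sp=-2, e=sp−y=-0.3; I=-2.3, D=e−e_prev=-0.3; u=1/2·(-0.3)+1·(-2.3)+1/2·(-0.3)=-2.6; next y=3/5·(-1.7)+1/2·(-2.6)=-2.32
n=3: y=-2.32, sp=-2, e=sp−y=0.32; I=-1.98, D=e−e_prev=0.62; u=1/2·0.32+1·(-1.98)+1/2·0.62=-1.51; next y=3/5·(-2.32)+1/2·(-1.51)=-2.147
n=4: y=-2.147, sp=3, e=sp−y=5.147; I=3.167, D=e−e_prev=4.827; u=1/2·5.147+1·3.167+1/2·4.827=8.154; next y=3/5·(-2.147)+1/2·8.154=2.7888
n=5: y=2.7888, sp=3, e=sp−y=0.2112; I=3.3782, D=e−e_prev=-4.9358; u=1/2·0.2112+1·3.3782+1/2·(-4.9358)=1.0159; next y=3/5·2.7888+1/2·1.0159=2.18123

0 -2 -4.000 0.000
1 -2 -1.000 -2.000
2 -2 -2.600 -1.700
3 -2 -1.510 -2.320
4 3 8.154 -2.147
5 3 1.016 2.789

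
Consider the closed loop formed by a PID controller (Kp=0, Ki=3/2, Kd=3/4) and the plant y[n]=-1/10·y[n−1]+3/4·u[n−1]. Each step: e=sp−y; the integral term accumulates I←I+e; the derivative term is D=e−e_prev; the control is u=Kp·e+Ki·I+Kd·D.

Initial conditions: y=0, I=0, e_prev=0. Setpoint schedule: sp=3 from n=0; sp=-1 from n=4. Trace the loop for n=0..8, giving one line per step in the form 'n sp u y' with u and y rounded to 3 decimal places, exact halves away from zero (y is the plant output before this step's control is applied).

0 3 6.750 0.000
1 3 -2.391 5.063
2 3 14.876 -2.299
3 3 -13.491 11.387
4 -1 26.142 -11.257
5 -1 -44.431 20.732
6 -1 73.252 -35.396
7 -1 -128.468 58.478
8 -1 214.244 -102.199

(exact arithmetic carried between steps; '≈' marks a value shown rounded to 6 d.p. or computed from one; I and e_prev carry over from the previous line; the table rounds u and y to 3 d.p., halves away from zero)
n=0: y=0, sp=3, e=sp−y=3; I=3, D=e−e_prev=3; u=0·3+3/2·3+3/4·3=6.75; next y=-1/10·0+3/4·6.75=5.0625
n=1: y=5.0625, sp=3, e=sp−y=-2.0625; I=0.9375, D=e−e_prev=-5.0625; u=0·(-2.0625)+3/2·0.9375+3/4·(-5.0625)=-2.390625; next y=-1/10·5.0625+3/4·(-2.390625)≈-2.299219
n=2: y≈-2.299219, sp=3, e=sp−y≈5.299219; I≈6.236719, D=e−e_prev≈7.361719; u=0·5.299219+3/2·6.236719+3/4·7.361719≈14.876367; next y=-1/10·(-2.299219)+3/4·14.876367≈11.387197
n=3: y≈11.387197, sp=3, e=sp−y≈-8.387197; I≈-2.150479, D=e−e_prev≈-13.686416; u=0·(-8.387197)+3/2·(-2.150479)+3/4·(-13.686416)≈-13.490530; next y=-1/10·11.387197+3/4·(-13.490530)≈-11.256617
n=4: y≈-11.256617, sp=-1, e=sp−y≈10.256617; I≈8.106139, D=e−e_prev≈18.643814; u=0·10.256617+3/2·8.106139+3/4·18.643814≈26.142069; next y=-1/10·(-11.256617)+3/4·26.142069≈20.732213
n=5: y≈20.732213, sp=-1, e=sp−y≈-21.732213; I≈-13.626075, D=e−e_prev≈-31.988830; u=0·(-21.732213)+3/2·(-13.626075)+3/4·(-31.988830)≈-44.430735; next y=-1/10·20.732213+3/4·(-44.430735)≈-35.396272
n=6: y≈-35.396272, sp=-1, e=sp−y≈34.396272; I≈20.770198, D=e−e_prev≈56.128485; u=0·34.396272+3/2·20.770198+3/4·56.128485≈73.251660; next y=-1/10·(-35.396272)+3/4·73.251660≈58.478373
n=7: y≈58.478373, sp=-1, e=sp−y≈-59.478373; I≈-38.708175, D=e−e_prev≈-93.874645; u=0·(-59.478373)+3/2·(-38.708175)+3/4·(-93.874645)≈-128.468246; next y=-1/10·58.478373+3/4·(-128.468246)≈-102.199022
n=8: y≈-102.199022, sp=-1, e=sp−y≈101.199022; I≈62.490847, D=e−e_prev≈160.677394; u=0·101.199022+3/2·62.490847+3/4·160.677394≈214.244316; next y=-1/10·(-102.199022)+3/4·214.244316≈170.903139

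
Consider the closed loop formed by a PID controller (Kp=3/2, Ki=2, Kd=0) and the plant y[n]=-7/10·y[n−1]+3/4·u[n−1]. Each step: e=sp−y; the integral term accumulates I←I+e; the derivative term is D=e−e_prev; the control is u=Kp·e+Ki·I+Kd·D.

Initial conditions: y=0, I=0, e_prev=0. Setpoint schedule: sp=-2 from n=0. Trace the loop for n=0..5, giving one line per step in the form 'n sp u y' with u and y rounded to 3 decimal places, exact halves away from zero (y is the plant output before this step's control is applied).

0 -2 -7.000 0.000
1 -2 7.375 -5.250
2 -2 -36.722 9.206
3 -2 92.038 -33.986
4 -2 -287.805 92.818
5 -2 830.316 -280.827

(exact arithmetic carried between steps; '≈' marks a value shown rounded to 6 d.p. or computed from one; I and e_prev carry over from the previous line; the table rounds u and y to 3 d.p., halves away from zero)
n=0: y=0, sp=-2, e=sp−y=-2; I=-2, D=e−e_prev=-2; u=3/2·(-2)+2·(-2)+0·(-2)=-7; next y=-7/10·0+3/4·(-7)=-5.25
n=1: y=-5.25, sp=-2, e=sp−y=3.25; I=1.25, D=e−e_prev=5.25; u=3/2·3.25+2·1.25+0·5.25=7.375; next y=-7/10·(-5.25)+3/4·7.375=9.20625
n=2: y=9.20625, sp=-2, e=sp−y=-11.20625; I=-9.95625, D=e−e_prev=-14.45625; u=3/2·(-11.20625)+2·(-9.95625)+0·(-14.45625)=-36.721875; next y=-7/10·9.20625+3/4·(-36.721875)≈-33.985781
n=3: y≈-33.985781, sp=-2, e=sp−y≈31.985781; I≈22.029531, D=e−e_prev≈43.192031; u=3/2·31.985781+2·22.029531+0·43.192031≈92.037734; next y=-7/10·(-33.985781)+3/4·92.037734≈92.818348
n=4: y≈92.818348, sp=-2, e=sp−y≈-94.818348; I≈-72.788816, D=e−e_prev≈-126.804129; u=3/2·(-94.818348)+2·(-72.788816)+0·(-126.804129)≈-287.805154; next y=-7/10·92.818348+3/4·(-287.805154)≈-280.826709
n=5: y≈-280.826709, sp=-2, e=sp−y≈278.826709; I≈206.037893, D=e−e_prev≈373.645057; u=3/2·278.826709+2·206.037893+0·373.645057≈830.315849; next y=-7/10·(-280.826709)+3/4·830.315849≈819.315583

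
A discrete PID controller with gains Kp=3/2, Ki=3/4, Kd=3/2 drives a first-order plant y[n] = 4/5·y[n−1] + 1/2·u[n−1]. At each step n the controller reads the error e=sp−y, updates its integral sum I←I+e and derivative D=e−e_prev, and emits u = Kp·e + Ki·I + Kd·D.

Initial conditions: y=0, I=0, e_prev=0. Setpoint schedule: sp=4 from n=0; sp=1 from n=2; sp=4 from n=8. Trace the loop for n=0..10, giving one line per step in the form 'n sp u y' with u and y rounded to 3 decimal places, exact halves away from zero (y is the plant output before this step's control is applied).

0 4 15.000 0.000
1 4 -16.125 7.500
2 1 17.109 -2.063
3 1 -24.064 6.905
4 1 35.257 -6.508
5 1 -50.220 12.422
6 1 73.088 -15.172
7 1 -104.593 24.406
8 4 162.887 -32.772
9 4 -229.792 55.226
10 4 336.065 -70.716

(exact arithmetic carried between steps; '≈' marks a value shown rounded to 6 d.p. or computed from one; I and e_prev carry over from the previous line; the table rounds u and y to 3 d.p., halves away from zero)
n=0: y=0, sp=4, e=sp−y=4; I=4, D=e−e_prev=4; u=3/2·4+3/4·4+3/2·4=15; next y=4/5·0+1/2·15=7.5
n=1: y=7.5, sp=4, e=sp−y=-3.5; I=0.5, D=e−e_prev=-7.5; u=3/2·(-3.5)+3/4·0.5+3/2·(-7.5)=-16.125; next y=4/5·7.5+1/2·(-16.125)=-2.0625
n=2: y=-2.0625, sp=1, e=sp−y=3.0625; I=3.5625, D=e−e_prev=6.5625; u=3/2·3.0625+3/4·3.5625+3/2·6.5625=17.109375; next y=4/5·(-2.0625)+1/2·17.109375≈6.904688
n=3: y≈6.904688, sp=1, e=sp−y≈-5.904688; I≈-2.342188, D=e−e_prev≈-8.967188; u=3/2·(-5.904688)+3/4·(-2.342188)+3/2·(-8.967188)≈-24.064453; next y=4/5·6.904688+1/2·(-24.064453)≈-6.508477
n=4: y≈-6.508477, sp=1, e=sp−y≈7.508477; I≈5.166289, D=e−e_prev≈13.413164; u=3/2·7.508477+3/4·5.166289+3/2·13.413164≈35.257178; next y=4/5·(-6.508477)+1/2·35.257178≈12.421808
n=5: y≈12.421808, sp=1, e=sp−y≈-11.421808; I≈-6.255519, D=e−e_prev≈-18.930284; u=3/2·(-11.421808)+3/4·(-6.255519)+3/2·(-18.930284)≈-50.219777; next y=4/5·12.421808+1/2·(-50.219777)≈-15.172442
n=6: y≈-15.172442, sp=1, e=sp−y≈16.172442; I≈9.916924, D=e−e_prev≈27.594250; u=3/2·16.172442+3/4·9.916924+3/2·27.594250≈73.087731; next y=4/5·(-15.172442)+1/2·73.087731≈24.405912
n=7: y≈24.405912, sp=1, e=sp−y≈-23.405912; I≈-13.488988, D=e−e_prev≈-39.578354; u=3/2·(-23.405912)+3/4·(-13.488988)+3/2·(-39.578354)≈-104.593139; next y=4/5·24.405912+1/2·(-104.593139)≈-32.771840
n=8: y≈-32.771840, sp=4, e=sp−y≈36.771840; I≈23.282852, D=e−e_prev≈60.177752; u=3/2·36.771840+3/4·23.282852+3/2·60.177752≈162.886528; next y=4/5·(-32.771840)+1/2·162.886528≈55.225792
n=9: y≈55.225792, sp=4, e=sp−y≈-51.225792; I≈-27.942939, D=e−e_prev≈-87.997632; u=3/2·(-51.225792)+3/4·(-27.942939)+3/2·(-87.997632)≈-229.792340; next y=4/5·55.225792+1/2·(-229.792340)≈-70.715537
n=10: y≈-70.715537, sp=4, e=sp−y≈74.715537; I≈46.772597, D=e−e_prev≈125.941328; u=3/2·74.715537+3/4·46.772597+3/2·125.941328≈336.064745; next y=4/5·(-70.715537)+1/2·336.064745≈111.459943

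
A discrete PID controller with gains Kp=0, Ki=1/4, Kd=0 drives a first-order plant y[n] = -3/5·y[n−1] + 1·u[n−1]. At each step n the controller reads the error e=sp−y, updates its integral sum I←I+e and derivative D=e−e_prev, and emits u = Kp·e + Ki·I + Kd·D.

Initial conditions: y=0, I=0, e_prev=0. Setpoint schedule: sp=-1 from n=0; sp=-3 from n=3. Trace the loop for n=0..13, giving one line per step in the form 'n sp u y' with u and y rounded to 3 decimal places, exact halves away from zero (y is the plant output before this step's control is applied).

(exact arithmetic carried between steps; '≈' marks a value shown rounded to 6 d.p. or computed from one; I and e_prev carry over from the previous line; the table rounds u and y to 3 d.p., halves away from zero)
n=0: y=0, sp=-1, e=sp−y=-1; I=-1, D=e−e_prev=-1; u=0·(-1)+1/4·(-1)+0·(-1)=-0.25; next y=-3/5·0+1·(-0.25)=-0.25
n=1: y=-0.25, sp=-1, e=sp−y=-0.75; I=-1.75, D=e−e_prev=0.25; u=0·(-0.75)+1/4·(-1.75)+0·0.25=-0.4375; next y=-3/5·(-0.25)+1·(-0.4375)=-0.2875
n=2: y=-0.2875, sp=-1, e=sp−y=-0.7125; I=-2.4625, D=e−e_prev=0.0375; u=0·(-0.7125)+1/4·(-2.4625)+0·0.0375=-0.615625; next y=-3/5·(-0.2875)+1·(-0.615625)=-0.443125
n=3: y=-0.443125, sp=-3, e=sp−y=-2.556875; I=-5.019375, D=e−e_prev=-1.844375; u=0·(-2.556875)+1/4·(-5.019375)+0·(-1.844375)≈-1.254844; next y=-3/5·(-0.443125)+1·(-1.254844)≈-0.988969
n=4: y≈-0.988969, sp=-3, e=sp−y≈-2.011031; I≈-7.030406, D=e−e_prev≈0.545844; u=0·(-2.011031)+1/4·(-7.030406)+0·0.545844≈-1.757602; next y=-3/5·(-0.988969)+1·(-1.757602)≈-1.164220
n=5: y≈-1.164220, sp=-3, e=sp−y≈-1.835780; I≈-8.866186, D=e−e_prev≈0.175252; u=0·(-1.835780)+1/4·(-8.866186)+0·0.175252≈-2.216546; next y=-3/5·(-1.164220)+1·(-2.216546)≈-1.518014
n=6: y≈-1.518014, sp=-3, e=sp−y≈-1.481986; I≈-10.348172, D=e−e_prev≈0.353794; u=0·(-1.481986)+1/4·(-10.348172)+0·0.353794≈-2.587043; next y=-3/5·(-1.518014)+1·(-2.587043)≈-1.676234
n=7: y≈-1.676234, sp=-3, e=sp−y≈-1.323766; I≈-11.671937, D=e−e_prev≈0.158220; u=0·(-1.323766)+1/4·(-11.671937)+0·0.158220≈-2.917984; next y=-3/5·(-1.676234)+1·(-2.917984)≈-1.912244
n=8: y≈-1.912244, sp=-3, e=sp−y≈-1.087756; I≈-12.759694, D=e−e_prev≈0.236009; u=0·(-1.087756)+1/4·(-12.759694)+0·0.236009≈-3.189923; next y=-3/5·(-1.912244)+1·(-3.189923)≈-2.042577
n=9: y≈-2.042577, sp=-3, e=sp−y≈-0.957423; I≈-13.717116, D=e−e_prev≈0.130333; u=0·(-0.957423)+1/4·(-13.717116)+0·0.130333≈-3.429279; next y=-3/5·(-2.042577)+1·(-3.429279)≈-2.203733
n=10: y≈-2.203733, sp=-3, e=sp−y≈-0.796267; I≈-14.513384, D=e−e_prev≈0.161156; u=0·(-0.796267)+1/4·(-14.513384)+0·0.161156≈-3.628346; next y=-3/5·(-2.203733)+1·(-3.628346)≈-2.306106
n=11: y≈-2.306106, sp=-3, e=sp−y≈-0.693894; I≈-15.207277, D=e−e_prev≈0.102373; u=0·(-0.693894)+1/4·(-15.207277)+0·0.102373≈-3.801819; next y=-3/5·(-2.306106)+1·(-3.801819)≈-2.418156
n=12: y≈-2.418156, sp=-3, e=sp−y≈-0.581844; I≈-15.789122, D=e−e_prev≈0.112049; u=0·(-0.581844)+1/4·(-15.789122)+0·0.112049≈-3.947280; next y=-3/5·(-2.418156)+1·(-3.947280)≈-2.496387
n=13: y≈-2.496387, sp=-3, e=sp−y≈-0.503613; I≈-16.292735, D=e−e_prev≈0.078231; u=0·(-0.503613)+1/4·(-16.292735)+0·0.078231≈-4.073184; next y=-3/5·(-2.496387)+1·(-4.073184)≈-2.575351

0 -1 -0.250 0.000
1 -1 -0.438 -0.250
2 -1 -0.616 -0.288
3 -3 -1.255 -0.443
4 -3 -1.758 -0.989
5 -3 -2.217 -1.164
6 -3 -2.587 -1.518
7 -3 -2.918 -1.676
8 -3 -3.190 -1.912
9 -3 -3.429 -2.043
10 -3 -3.628 -2.204
11 -3 -3.802 -2.306
12 -3 -3.947 -2.418
13 -3 -4.073 -2.496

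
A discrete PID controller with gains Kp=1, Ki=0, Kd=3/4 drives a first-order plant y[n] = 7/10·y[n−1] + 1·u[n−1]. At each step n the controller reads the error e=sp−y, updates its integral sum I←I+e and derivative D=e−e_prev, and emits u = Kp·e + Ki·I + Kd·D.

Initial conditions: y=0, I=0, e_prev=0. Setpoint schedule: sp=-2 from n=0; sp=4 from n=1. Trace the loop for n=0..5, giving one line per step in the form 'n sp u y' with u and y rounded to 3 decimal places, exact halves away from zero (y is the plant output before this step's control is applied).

(exact arithmetic carried between steps; '≈' marks a value shown rounded to 6 d.p. or computed from one; I and e_prev carry over from the previous line; the table rounds u and y to 3 d.p., halves away from zero)
n=0: y=0, sp=-2, e=sp−y=-2; I=-2, D=e−e_prev=-2; u=1·(-2)+0·(-2)+3/4·(-2)=-3.5; next y=7/10·0+1·(-3.5)=-3.5
n=1: y=-3.5, sp=4, e=sp−y=7.5; I=5.5, D=e−e_prev=9.5; u=1·7.5+0·5.5+3/4·9.5=14.625; next y=7/10·(-3.5)+1·14.625=12.175
n=2: y=12.175, sp=4, e=sp−y=-8.175; I=-2.675, D=e−e_prev=-15.675; u=1·(-8.175)+0·(-2.675)+3/4·(-15.675)=-19.93125; next y=7/10·12.175+1·(-19.93125)=-11.40875
n=3: y=-11.40875, sp=4, e=sp−y=15.40875; I=12.73375, D=e−e_prev=23.58375; u=1·15.40875+0·12.73375+3/4·23.58375≈33.096563; next y=7/10·(-11.40875)+1·33.096563≈25.110438
n=4: y≈25.110438, sp=4, e=sp−y≈-21.110438; I≈-8.376688, D=e−e_prev≈-36.519188; u=1·(-21.110438)+0·(-8.376688)+3/4·(-36.519188)≈-48.499828; next y=7/10·25.110438+1·(-48.499828)≈-30.922522
n=5: y≈-30.922522, sp=4, e=sp−y≈34.922522; I≈26.545834, D=e−e_prev≈56.032959; u=1·34.922522+0·26.545834+3/4·56.032959≈76.947241; next y=7/10·(-30.922522)+1·76.947241≈55.301476

0 -2 -3.500 0.000
1 4 14.625 -3.500
2 4 -19.931 12.175
3 4 33.097 -11.409
4 4 -48.500 25.110
5 4 76.947 -30.923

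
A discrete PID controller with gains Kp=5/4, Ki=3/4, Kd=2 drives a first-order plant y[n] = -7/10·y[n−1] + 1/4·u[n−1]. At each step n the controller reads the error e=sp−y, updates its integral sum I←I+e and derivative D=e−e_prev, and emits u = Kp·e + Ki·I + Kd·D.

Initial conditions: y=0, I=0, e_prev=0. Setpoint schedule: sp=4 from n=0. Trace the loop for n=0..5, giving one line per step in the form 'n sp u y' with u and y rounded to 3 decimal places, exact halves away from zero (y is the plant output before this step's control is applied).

(exact arithmetic carried between steps; '≈' marks a value shown rounded to 6 d.p. or computed from one; I and e_prev carry over from the previous line; the table rounds u and y to 3 d.p., halves away from zero)
n=0: y=0, sp=4, e=sp−y=4; I=4, D=e−e_prev=4; u=5/4·4+3/4·4+2·4=16; next y=-7/10·0+1/4·16=4
n=1: y=4, sp=4, e=sp−y=0; I=4, D=e−e_prev=-4; u=5/4·0+3/4·4+2·(-4)=-5; next y=-7/10·4+1/4·(-5)=-4.05
n=2: y=-4.05, sp=4, e=sp−y=8.05; I=12.05, D=e−e_prev=8.05; u=5/4·8.05+3/4·12.05+2·8.05=35.2; next y=-7/10·(-4.05)+1/4·35.2=11.635
n=3: y=11.635, sp=4, e=sp−y=-7.635; I=4.415, D=e−e_prev=-15.685; u=5/4·(-7.635)+3/4·4.415+2·(-15.685)=-37.6025; next y=-7/10·11.635+1/4·(-37.6025)=-17.545125
n=4: y=-17.545125, sp=4, e=sp−y=21.545125; I=25.960125, D=e−e_prev=29.180125; u=5/4·21.545125+3/4·25.960125+2·29.180125=104.76175; next y=-7/10·(-17.545125)+1/4·104.76175=38.472025
n=5: y=38.472025, sp=4, e=sp−y=-34.472025; I=-8.5119, D=e−e_prev=-56.01715; u=5/4·(-34.472025)+3/4·(-8.5119)+2·(-56.01715)≈-161.508256; next y=-7/10·38.472025+1/4·(-161.508256)≈-67.307482

0 4 16.000 0.000
1 4 -5.000 4.000
2 4 35.200 -4.050
3 4 -37.603 11.635
4 4 104.762 -17.545
5 4 -161.508 38.472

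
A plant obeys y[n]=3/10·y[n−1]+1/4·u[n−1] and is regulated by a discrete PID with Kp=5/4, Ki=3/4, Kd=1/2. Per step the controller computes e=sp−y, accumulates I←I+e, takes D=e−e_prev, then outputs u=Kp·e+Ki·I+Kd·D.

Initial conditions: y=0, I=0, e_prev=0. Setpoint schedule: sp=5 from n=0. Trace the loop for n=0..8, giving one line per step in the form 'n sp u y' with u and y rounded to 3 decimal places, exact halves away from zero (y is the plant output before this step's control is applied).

0 5 12.500 0.000
1 5 5.938 3.125
2 5 10.664 2.422
3 5 9.819 3.393
4 5 11.310 3.473
5 5 11.504 3.869
6 5 12.132 4.037
7 5 12.420 4.244
8 5 12.755 4.378

(exact arithmetic carried between steps; '≈' marks a value shown rounded to 6 d.p. or computed from one; I and e_prev carry over from the previous line; the table rounds u and y to 3 d.p., halves away from zero)
n=0: y=0, sp=5, e=sp−y=5; I=5, D=e−e_prev=5; u=5/4·5+3/4·5+1/2·5=12.5; next y=3/10·0+1/4·12.5=3.125
n=1: y=3.125, sp=5, e=sp−y=1.875; I=6.875, D=e−e_prev=-3.125; u=5/4·1.875+3/4·6.875+1/2·(-3.125)=5.9375; next y=3/10·3.125+1/4·5.9375=2.421875
n=2: y=2.421875, sp=5, e=sp−y=2.578125; I=9.453125, D=e−e_prev=0.703125; u=5/4·2.578125+3/4·9.453125+1/2·0.703125≈10.664063; next y=3/10·2.421875+1/4·10.664063≈3.392578
n=3: y≈3.392578, sp=5, e=sp−y≈1.607422; I≈11.060547, D=e−e_prev≈-0.970703; u=5/4·1.607422+3/4·11.060547+1/2·(-0.970703)≈9.819336; next y=3/10·3.392578+1/4·9.819336≈3.472607
n=4: y≈3.472607, sp=5, e=sp−y≈1.527393; I≈12.587939, D=e−e_prev≈-0.080029; u=5/4·1.527393+3/4·12.587939+1/2·(-0.080029)≈11.310181; next y=3/10·3.472607+1/4·11.310181≈3.869327
n=5: y≈3.869327, sp=5, e=sp−y≈1.130673; I≈13.718612, D=e−e_prev≈-0.396720; u=5/4·1.130673+3/4·13.718612+1/2·(-0.396720)≈11.503940; next y=3/10·3.869327+1/4·11.503940≈4.036783
n=6: y≈4.036783, sp=5, e=sp−y≈0.963217; I≈14.681829, D=e−e_prev≈-0.167456; u=5/4·0.963217+3/4·14.681829+1/2·(-0.167456)≈12.131665; next y=3/10·4.036783+1/4·12.131665≈4.243951
n=7: y≈4.243951, sp=5, e=sp−y≈0.756049; I≈15.437878, D=e−e_prev≈-0.207168; u=5/4·0.756049+3/4·15.437878+1/2·(-0.207168)≈12.419885; next y=3/10·4.243951+1/4·12.419885≈4.378157
n=8: y≈4.378157, sp=5, e=sp−y≈0.621843; I≈16.059721, D=e−e_prev≈-0.134206; u=5/4·0.621843+3/4·16.059721+1/2·(-0.134206)≈12.754992; next y=3/10·4.378157+1/4·12.754992≈4.502195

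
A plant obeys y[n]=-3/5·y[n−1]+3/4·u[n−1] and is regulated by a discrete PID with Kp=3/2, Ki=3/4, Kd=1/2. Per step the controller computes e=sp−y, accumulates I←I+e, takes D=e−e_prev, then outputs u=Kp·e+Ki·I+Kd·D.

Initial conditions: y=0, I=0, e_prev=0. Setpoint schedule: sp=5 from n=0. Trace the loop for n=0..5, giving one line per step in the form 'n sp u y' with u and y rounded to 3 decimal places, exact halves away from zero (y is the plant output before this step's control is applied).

0 5 13.750 0.000
1 5 -13.359 10.313
2 5 60.741 -16.207
3 5 -133.203 55.280
4 5 382.794 -133.070
5 5 -982.851 366.938

(exact arithmetic carried between steps; '≈' marks a value shown rounded to 6 d.p. or computed from one; I and e_prev carry over from the previous line; the table rounds u and y to 3 d.p., halves away from zero)
n=0: y=0, sp=5, e=sp−y=5; I=5, D=e−e_prev=5; u=3/2·5+3/4·5+1/2·5=13.75; next y=-3/5·0+3/4·13.75=10.3125
n=1: y=10.3125, sp=5, e=sp−y=-5.3125; I=-0.3125, D=e−e_prev=-10.3125; u=3/2·(-5.3125)+3/4·(-0.3125)+1/2·(-10.3125)=-13.359375; next y=-3/5·10.3125+3/4·(-13.359375)≈-16.207031
n=2: y≈-16.207031, sp=5, e=sp−y≈21.207031; I≈20.894531, D=e−e_prev≈26.519531; u=3/2·21.207031+3/4·20.894531+1/2·26.519531≈60.741211; next y=-3/5·(-16.207031)+3/4·60.741211≈55.280127
n=3: y≈55.280127, sp=5, e=sp−y≈-50.280127; I≈-29.385596, D=e−e_prev≈-71.487158; u=3/2·(-50.280127)+3/4·(-29.385596)+1/2·(-71.487158)≈-133.202966; next y=-3/5·55.280127+3/4·(-133.202966)≈-133.070301
n=4: y≈-133.070301, sp=5, e=sp−y≈138.070301; I≈108.684705, D=e−e_prev≈188.350428; u=3/2·138.070301+3/4·108.684705+1/2·188.350428≈382.794194; next y=-3/5·(-133.070301)+3/4·382.794194≈366.937826
n=5: y≈366.937826, sp=5, e=sp−y≈-361.937826; I≈-253.253121, D=e−e_prev≈-500.008127; u=3/2·(-361.937826)+3/4·(-253.253121)+1/2·(-500.008127)≈-982.850644; next y=-3/5·366.937826+3/4·(-982.850644)≈-957.300678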